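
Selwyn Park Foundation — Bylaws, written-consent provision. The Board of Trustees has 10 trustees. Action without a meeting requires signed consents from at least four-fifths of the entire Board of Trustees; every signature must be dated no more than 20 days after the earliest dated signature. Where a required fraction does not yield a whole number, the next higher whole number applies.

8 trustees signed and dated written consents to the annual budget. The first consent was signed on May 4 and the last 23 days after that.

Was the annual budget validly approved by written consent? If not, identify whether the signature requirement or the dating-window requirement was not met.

Signatures required: at least four-fifths of 10 — 4/5 of 10 = 8, so 8 needed; 8 signed. Sufficient.
Dating window: the latest signature is 23 days after the earliest; the limit is 20 days. Outside the window.

Not effective — dating-window requirement not satisfied.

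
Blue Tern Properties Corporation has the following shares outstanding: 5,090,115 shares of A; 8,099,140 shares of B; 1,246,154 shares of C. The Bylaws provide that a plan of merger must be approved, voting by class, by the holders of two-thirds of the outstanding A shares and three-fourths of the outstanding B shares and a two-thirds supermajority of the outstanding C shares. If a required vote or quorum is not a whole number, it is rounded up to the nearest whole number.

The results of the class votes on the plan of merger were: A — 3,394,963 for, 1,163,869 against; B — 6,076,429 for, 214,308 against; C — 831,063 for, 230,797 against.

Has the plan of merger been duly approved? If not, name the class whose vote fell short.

A: 2/3 of 5090115 = 3393410; 3,393,410 required, 3,394,963 in favor — approved.
B: 3/4 of 8099140 = 6074355; 6,074,355 required, 6,076,429 in favor — approved.
C: 2/3 of 1246154 = 830769.33, rounded up to 830770; 830,770 required, 831,063 in favor — approved.

Approved — every class gave the required vote.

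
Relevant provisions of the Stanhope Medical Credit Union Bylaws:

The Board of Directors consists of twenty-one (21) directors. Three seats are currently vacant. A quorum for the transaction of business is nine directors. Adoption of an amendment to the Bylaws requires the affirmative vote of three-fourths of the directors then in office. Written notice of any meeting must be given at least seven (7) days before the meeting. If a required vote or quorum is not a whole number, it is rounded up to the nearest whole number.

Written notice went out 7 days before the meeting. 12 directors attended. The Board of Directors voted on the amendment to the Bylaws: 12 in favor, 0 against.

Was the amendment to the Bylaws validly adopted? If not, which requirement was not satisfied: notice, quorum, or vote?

Notice: 7 days given; 7 required (7 ≥ 7). Satisfied.
Quorum: 12 present; quorum is 9. Satisfied.
Vote: the amendment to the Bylaws requires three-fourths of the directors then in office (18). 3/4 of 18 = 13.50, rounded up to 14, so 14 affirmative votes are needed; 12 voted in favor. Not satisfied.

Invalid — vote requirement not satisfied.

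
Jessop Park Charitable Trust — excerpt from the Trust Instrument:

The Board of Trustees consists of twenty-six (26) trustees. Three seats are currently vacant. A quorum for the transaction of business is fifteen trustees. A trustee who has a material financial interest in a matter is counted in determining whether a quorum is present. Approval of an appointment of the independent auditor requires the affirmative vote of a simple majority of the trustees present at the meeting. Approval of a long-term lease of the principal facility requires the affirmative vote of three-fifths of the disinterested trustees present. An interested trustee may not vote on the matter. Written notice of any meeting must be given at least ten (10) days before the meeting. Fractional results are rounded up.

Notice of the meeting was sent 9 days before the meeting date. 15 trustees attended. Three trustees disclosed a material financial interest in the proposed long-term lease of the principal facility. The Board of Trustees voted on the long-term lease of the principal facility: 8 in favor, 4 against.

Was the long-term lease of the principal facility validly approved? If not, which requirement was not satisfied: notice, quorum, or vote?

Notice: 9 days given; 10 required (9 < 10). Not satisfied.
Quorum: 15 present (interested trustees count toward quorum); quorum is 15. Satisfied.
Vote: the long-term lease of the principal facility requires three-fifths of the disinterested trustees present (15 − 3 = 12). 3/5 of 12 = 7.20, rounded up to 8, so 8 affirmative votes are needed; 8 voted in favor. Satisfied.

Invalid — notice requirement not satisfied.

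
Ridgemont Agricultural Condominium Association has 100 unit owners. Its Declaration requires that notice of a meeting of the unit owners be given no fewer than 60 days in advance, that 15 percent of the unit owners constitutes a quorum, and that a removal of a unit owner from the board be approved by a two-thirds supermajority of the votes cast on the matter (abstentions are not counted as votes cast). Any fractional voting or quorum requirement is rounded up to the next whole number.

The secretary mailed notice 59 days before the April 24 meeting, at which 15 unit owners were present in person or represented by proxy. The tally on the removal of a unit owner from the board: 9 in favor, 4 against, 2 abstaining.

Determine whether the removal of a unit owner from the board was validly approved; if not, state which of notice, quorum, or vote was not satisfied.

Notice: 59 days given; 60 required. Not satisfied.
Quorum: 15% of 100 = 15; 15 present. Satisfied.
Vote: requires two-thirds of the votes cast (15 − 2 abstaining = 13); 2/3 of 13 = 8.67, rounded up to 9, so 9 needed; 9 in favor. Satisfied.

Invalid — notice requirement not satisfied.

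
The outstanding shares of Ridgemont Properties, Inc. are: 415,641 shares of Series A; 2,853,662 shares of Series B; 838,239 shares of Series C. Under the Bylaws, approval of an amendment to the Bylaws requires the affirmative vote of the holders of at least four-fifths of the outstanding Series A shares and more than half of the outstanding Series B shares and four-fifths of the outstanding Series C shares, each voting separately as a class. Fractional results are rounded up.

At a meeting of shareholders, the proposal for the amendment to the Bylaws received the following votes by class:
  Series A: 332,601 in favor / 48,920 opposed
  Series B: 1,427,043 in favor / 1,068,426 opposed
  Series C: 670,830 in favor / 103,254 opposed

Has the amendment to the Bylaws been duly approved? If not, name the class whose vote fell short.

Series A: 4/5 of 415641 = 332512.80, rounded up to 332513; 332,513 required, 332,601 in favor — approved.
Series B: a majority of 2853662 is 1426832; 1,426,832 required, 1,427,043 in favor — approved.
Series C: 4/5 of 838239 = 670591.20, rounded up to 670592; 670,592 required, 670,830 in favor — approved.

Approved — every class gave the required vote.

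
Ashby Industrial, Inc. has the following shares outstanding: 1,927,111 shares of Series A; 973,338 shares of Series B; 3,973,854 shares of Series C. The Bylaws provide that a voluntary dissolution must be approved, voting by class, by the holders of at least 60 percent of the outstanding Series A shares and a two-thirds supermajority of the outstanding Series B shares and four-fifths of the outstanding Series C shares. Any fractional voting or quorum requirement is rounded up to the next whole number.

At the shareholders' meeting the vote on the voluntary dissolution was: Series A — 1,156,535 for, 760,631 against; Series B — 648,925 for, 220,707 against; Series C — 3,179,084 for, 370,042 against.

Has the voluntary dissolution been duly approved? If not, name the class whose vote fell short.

Approved — every class gave the required vote.

Series A: 3/5 of 1927111 = 1156266.60, rounded up to 1156267; 1,156,267 required, 1,156,535 in favor — approved.
Series B: 2/3 of 973338 = 648892; 648,892 required, 648,925 in favor — approved.
Series C: 4/5 of 3973854 = 3179083.20, rounded up to 3179084; 3,179,084 required, 3,179,084 in favor — approved.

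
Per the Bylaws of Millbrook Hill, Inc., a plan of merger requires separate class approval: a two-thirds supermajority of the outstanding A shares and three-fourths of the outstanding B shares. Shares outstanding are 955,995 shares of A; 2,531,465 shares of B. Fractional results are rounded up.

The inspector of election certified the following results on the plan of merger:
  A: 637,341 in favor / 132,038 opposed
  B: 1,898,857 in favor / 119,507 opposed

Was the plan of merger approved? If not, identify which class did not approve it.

A: 2/3 of 955995 = 637330; 637,330 required, 637,341 in favor — approved.
B: 3/4 of 2531465 = 1898598.75, rounded up to 1898599; 1,898,599 required, 1,898,857 in favor — approved.

Approved — every class gave the required vote.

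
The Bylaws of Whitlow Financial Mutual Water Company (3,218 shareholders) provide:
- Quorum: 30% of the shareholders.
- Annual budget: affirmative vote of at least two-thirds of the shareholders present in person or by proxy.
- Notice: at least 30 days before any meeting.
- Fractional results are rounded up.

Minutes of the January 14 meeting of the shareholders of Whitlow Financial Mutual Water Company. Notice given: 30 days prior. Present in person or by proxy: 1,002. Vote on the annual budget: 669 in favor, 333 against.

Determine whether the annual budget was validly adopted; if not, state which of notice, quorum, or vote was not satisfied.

Valid — all requirements satisfied.

Notice: 30 days given; 30 required. Satisfied.
Quorum: 30% of 3,218 = 965.40, rounded up to 966; 1,002 present. Satisfied.
Vote: requires two-thirds of those present (1,002); 2/3 of 1002 = 668, so 668 needed; 669 in favor. Satisfied.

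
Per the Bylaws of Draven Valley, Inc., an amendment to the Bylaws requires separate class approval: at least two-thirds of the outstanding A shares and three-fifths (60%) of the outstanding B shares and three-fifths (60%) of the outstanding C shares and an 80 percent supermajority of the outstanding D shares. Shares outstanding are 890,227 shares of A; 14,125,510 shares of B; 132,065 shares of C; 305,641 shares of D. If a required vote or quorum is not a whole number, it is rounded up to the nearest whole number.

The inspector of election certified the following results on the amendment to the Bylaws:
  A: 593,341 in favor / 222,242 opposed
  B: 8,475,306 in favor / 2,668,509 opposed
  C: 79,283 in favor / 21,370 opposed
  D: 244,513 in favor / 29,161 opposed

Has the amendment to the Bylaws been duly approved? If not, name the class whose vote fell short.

A: 2/3 of 890227 = 593484.67, rounded up to 593485; 593,485 required, 593,341 in favor — not approved.
B: 3/5 of 14125510 = 8475306; 8,475,306 required, 8,475,306 in favor — approved.
C: 3/5 of 132065 = 79239; 79,239 required, 79,283 in favor — approved.
D: 4/5 of 305641 = 244512.80, rounded up to 244513; 244,513 required, 244,513 in favor — approved.

Not approved — the A shares did not give the required vote.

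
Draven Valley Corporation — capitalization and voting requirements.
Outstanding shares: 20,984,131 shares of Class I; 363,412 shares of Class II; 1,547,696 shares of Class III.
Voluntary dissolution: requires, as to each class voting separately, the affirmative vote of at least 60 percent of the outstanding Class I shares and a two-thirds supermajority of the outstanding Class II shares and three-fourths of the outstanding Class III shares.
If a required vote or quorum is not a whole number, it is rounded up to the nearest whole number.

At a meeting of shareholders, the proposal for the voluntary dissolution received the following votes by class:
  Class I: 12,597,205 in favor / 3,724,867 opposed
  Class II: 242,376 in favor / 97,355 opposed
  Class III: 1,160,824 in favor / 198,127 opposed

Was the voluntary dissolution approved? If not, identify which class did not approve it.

Approved — every class gave the required vote.

Class I: 3/5 of 20984131 = 12590478.60, rounded up to 12590479; 12,590,479 required, 12,597,205 in favor — approved.
Class II: 2/3 of 363412 = 242274.67, rounded up to 242275; 242,275 required, 242,376 in favor — approved.
Class III: 3/4 of 1547696 = 1160772; 1,160,772 required, 1,160,824 in favor — approved.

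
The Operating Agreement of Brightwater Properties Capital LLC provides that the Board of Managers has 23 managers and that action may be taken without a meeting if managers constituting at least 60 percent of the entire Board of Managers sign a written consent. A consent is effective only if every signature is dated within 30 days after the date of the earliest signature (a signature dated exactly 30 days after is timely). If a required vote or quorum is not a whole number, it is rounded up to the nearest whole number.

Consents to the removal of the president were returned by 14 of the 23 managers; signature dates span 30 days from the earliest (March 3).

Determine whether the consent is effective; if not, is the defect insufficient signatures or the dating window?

Signatures required: at least 60 percent of 23 — 3/5 of 23 = 13.80, rounded up to 14, so 14 needed; 14 signed. Sufficient.
Dating window: the latest signature is 30 days after the earliest; the limit is 30 days. Within the window.

Effective — both the signature and dating-window requirements are satisfied.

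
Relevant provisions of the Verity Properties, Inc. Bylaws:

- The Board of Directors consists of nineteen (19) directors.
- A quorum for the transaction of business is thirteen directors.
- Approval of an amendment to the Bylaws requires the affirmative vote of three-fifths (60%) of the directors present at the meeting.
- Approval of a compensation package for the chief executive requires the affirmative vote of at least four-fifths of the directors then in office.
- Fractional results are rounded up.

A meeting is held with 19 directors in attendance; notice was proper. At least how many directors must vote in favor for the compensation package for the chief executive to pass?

The compensation package for the chief executive requires four-fifths of the directors then in office (19).
4/5 of 19 = 15.20, rounded up to 16.

16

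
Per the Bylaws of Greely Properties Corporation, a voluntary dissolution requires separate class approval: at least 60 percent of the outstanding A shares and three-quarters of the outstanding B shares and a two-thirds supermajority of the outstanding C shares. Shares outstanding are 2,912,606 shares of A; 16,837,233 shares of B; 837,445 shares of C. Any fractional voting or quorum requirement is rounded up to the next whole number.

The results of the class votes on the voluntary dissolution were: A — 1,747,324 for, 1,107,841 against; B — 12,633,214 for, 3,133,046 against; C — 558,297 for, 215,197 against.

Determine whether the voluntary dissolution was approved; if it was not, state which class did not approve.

Not approved — the A shares did not give the required vote.

A: 3/5 of 2912606 = 1747563.60, rounded up to 1747564; 1,747,564 required, 1,747,324 in favor — not approved.
B: 3/4 of 16837233 = 12627924.75, rounded up to 12627925; 12,627,925 required, 12,633,214 in favor — approved.
C: 2/3 of 837445 = 558296.67, rounded up to 558297; 558,297 required, 558,297 in favor — approved.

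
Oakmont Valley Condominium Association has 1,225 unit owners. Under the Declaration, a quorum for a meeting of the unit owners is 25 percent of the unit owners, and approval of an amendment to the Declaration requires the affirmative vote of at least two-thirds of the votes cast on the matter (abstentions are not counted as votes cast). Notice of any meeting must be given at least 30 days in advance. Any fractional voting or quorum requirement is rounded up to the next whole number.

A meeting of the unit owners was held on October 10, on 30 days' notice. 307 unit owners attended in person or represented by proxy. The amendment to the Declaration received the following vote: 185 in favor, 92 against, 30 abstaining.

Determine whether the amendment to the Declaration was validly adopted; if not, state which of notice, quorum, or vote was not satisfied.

Valid — all requirements satisfied.

Notice: 30 days given; 30 required. Satisfied.
Quorum: 25% of 1,225 = 306.25, rounded up to 307; 307 present. Satisfied.
Vote: requires two-thirds of the votes cast (307 − 30 abstaining = 277); 2/3 of 277 = 184.67, rounded up to 185, so 185 needed; 185 in favor. Satisfied.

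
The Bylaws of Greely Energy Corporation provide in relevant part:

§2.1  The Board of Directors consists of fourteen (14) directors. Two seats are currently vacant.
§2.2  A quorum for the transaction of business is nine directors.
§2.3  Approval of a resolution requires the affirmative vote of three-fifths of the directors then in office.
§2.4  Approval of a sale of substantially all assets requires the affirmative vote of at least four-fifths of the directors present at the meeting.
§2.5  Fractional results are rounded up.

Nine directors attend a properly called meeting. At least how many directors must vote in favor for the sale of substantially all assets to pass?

The sale of substantially all assets requires four-fifths of the directors present (9).
4/5 of 9 = 7.20, rounded up to 8.

8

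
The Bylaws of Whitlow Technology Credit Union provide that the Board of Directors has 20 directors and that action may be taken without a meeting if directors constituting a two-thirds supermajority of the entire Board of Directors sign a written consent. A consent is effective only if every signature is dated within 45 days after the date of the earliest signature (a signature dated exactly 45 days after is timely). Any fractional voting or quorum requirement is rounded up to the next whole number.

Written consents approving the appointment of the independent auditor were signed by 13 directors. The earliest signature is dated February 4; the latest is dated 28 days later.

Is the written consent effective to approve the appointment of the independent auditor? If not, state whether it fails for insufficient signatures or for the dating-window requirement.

Not effective — insufficient signatures.

Signatures required: a two-thirds supermajority of 20 — 2/3 of 20 = 13.33, rounded up to 14, so 14 needed; 13 signed. Insufficient.
Dating window: the latest signature is 28 days after the earliest; the limit is 45 days. Within the window.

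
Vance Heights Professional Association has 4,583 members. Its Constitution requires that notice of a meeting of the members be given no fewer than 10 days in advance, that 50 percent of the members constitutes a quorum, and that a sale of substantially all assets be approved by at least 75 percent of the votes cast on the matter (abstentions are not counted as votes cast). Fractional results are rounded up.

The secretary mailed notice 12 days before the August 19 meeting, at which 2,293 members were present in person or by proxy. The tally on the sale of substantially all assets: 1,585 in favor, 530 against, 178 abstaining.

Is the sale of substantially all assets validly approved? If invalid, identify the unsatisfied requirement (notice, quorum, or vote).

Notice: 12 days given; 10 required. Satisfied.
Quorum: 50% of 4,583 = 2,291.50, rounded up to 2,292; 2,293 present. Satisfied.
Vote: requires three-fourths of the votes cast (2,293 − 178 abstaining = 2,115); 3/4 of 2115 = 1586.25, rounded up to 1587, so 1,587 needed; 1,585 in favor. Not satisfied.

Invalid — vote requirement not satisfied.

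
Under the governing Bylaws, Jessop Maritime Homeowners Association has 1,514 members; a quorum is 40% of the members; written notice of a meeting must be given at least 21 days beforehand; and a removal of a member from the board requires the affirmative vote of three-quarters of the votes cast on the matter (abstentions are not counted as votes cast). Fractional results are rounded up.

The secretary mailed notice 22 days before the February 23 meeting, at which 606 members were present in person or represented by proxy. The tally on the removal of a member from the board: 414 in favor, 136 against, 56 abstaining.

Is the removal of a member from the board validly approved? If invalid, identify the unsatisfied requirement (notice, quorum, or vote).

Notice: 22 days given; 21 required. Satisfied.
Quorum: 40% of 1,514 = 605.60, rounded up to 606; 606 present. Satisfied.
Vote: requires three-fourths of the votes cast (606 − 56 abstaining = 550); 3/4 of 550 = 412.50, rounded up to 413, so 413 needed; 414 in favor. Satisfied.

Valid — all requirements satisfied.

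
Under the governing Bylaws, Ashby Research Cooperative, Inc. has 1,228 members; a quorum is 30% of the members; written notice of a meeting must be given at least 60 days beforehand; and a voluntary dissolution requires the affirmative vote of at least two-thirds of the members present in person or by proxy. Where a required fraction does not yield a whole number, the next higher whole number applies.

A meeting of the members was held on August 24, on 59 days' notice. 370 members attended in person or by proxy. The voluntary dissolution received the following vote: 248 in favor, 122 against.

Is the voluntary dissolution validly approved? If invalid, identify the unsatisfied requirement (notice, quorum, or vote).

Notice: 59 days given; 60 required. Not satisfied.
Quorum: 30% of 1,228 = 368.40, rounded up to 369; 370 present. Satisfied.
Vote: requires two-thirds of those present (370); 2/3 of 370 = 246.67, rounded up to 247, so 247 needed; 248 in favor. Satisfied.

Invalid — notice requirement not satisfied.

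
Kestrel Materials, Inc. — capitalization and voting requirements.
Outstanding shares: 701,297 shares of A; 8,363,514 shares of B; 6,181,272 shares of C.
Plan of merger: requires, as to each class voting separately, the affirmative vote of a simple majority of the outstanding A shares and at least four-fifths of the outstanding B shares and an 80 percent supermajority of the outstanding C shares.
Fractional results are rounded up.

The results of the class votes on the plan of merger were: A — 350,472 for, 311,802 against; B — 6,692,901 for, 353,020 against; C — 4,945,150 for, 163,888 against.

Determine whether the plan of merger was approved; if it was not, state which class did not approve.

A: a majority of 701297 is 350649; 350,649 required, 350,472 in favor — not approved.
B: 4/5 of 8363514 = 6690811.20, rounded up to 6690812; 6,690,812 required, 6,692,901 in favor — approved.
C: 4/5 of 6181272 = 4945017.60, rounded up to 4945018; 4,945,018 required, 4,945,150 in favor — approved.

Not approved — the A shares did not give the required vote.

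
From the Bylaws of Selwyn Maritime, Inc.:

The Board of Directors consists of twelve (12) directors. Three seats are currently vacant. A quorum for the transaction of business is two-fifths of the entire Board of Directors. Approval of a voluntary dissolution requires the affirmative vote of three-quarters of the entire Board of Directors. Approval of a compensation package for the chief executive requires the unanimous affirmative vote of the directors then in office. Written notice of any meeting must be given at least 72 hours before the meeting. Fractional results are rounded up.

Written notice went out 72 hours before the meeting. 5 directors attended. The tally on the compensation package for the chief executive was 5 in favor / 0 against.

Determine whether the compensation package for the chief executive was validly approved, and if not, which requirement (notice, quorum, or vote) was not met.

Invalid — vote requirement not satisfied.

Notice: 72 hours given; 72 required (72 ≥ 72). Satisfied.
Quorum: 5 present; quorum is 5. Satisfied.
Vote: the compensation package for the chief executive requires the unanimous vote of the directors then in office (9). Unanimous means all 9, so 9 affirmative votes are needed; 5 voted in favor. Not satisfied.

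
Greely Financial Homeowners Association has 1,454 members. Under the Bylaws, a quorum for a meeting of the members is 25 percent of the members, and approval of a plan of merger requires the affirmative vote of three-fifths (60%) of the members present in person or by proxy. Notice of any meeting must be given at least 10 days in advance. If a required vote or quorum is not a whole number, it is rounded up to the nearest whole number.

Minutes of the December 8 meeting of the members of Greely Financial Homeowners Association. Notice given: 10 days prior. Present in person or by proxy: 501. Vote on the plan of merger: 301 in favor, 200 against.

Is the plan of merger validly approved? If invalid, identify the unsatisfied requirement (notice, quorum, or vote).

Valid — all requirements satisfied.

Notice: 10 days given; 10 required. Satisfied.
Quorum: 25% of 1,454 = 363.50, rounded up to 364; 501 present. Satisfied.
Vote: requires three-fifths of those present (501); 3/5 of 501 = 300.60, rounded up to 301, so 301 needed; 301 in favor. Satisfied.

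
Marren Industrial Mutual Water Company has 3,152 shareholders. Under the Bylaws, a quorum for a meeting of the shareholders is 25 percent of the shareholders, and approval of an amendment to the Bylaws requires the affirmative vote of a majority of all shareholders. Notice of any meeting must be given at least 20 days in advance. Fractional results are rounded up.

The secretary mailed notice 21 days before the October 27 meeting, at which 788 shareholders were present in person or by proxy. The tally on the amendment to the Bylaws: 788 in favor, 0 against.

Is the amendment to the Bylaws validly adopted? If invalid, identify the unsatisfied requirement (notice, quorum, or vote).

Invalid — vote requirement not satisfied.

Notice: 21 days given; 20 required. Satisfied.
Quorum: 25% of 3,152 = 788; 788 present. Satisfied.
Vote: requires a majority of all shareholders (3,152); a majority of 3152 is 1577, so 1,577 needed; 788 in favor. Not satisfied.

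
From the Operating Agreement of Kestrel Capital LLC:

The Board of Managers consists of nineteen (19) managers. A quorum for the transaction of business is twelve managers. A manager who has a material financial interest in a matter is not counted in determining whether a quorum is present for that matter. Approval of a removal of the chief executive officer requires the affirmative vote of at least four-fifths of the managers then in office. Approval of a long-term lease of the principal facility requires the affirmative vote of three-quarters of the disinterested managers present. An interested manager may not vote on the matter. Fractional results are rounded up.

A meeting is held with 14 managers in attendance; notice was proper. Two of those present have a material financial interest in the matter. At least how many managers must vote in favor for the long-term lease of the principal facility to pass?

The long-term lease of the principal facility requires three-fourths of the disinterested managers present (14 − 2 = 12).
3/4 of 12 = 9.

9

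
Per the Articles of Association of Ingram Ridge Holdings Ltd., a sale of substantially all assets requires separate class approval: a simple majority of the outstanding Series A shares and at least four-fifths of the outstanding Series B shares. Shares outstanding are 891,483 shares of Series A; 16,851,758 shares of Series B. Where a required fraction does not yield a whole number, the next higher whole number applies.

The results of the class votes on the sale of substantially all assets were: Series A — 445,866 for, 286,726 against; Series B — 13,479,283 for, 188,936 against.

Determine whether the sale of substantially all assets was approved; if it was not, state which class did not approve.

Not approved — the Series B shares did not give the required vote.

Series A: a majority of 891483 is 445742; 445,742 required, 445,866 in favor — approved.
Series B: 4/5 of 16851758 = 13481406.40, rounded up to 13481407; 13,481,407 required, 13,479,283 in favor — not approved.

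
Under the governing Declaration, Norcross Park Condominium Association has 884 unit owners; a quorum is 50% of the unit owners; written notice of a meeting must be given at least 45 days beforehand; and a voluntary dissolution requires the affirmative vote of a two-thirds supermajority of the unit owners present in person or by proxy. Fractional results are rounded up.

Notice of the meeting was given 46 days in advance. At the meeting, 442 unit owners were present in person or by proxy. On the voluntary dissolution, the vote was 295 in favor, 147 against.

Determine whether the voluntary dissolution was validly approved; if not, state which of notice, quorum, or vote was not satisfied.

Notice: 46 days given; 45 required. Satisfied.
Quorum: 50% of 884 = 442; 442 present. Satisfied.
Vote: requires two-thirds of those present (442); 2/3 of 442 = 294.67, rounded up to 295, so 295 needed; 295 in favor. Satisfied.

Valid — all requirements satisfied.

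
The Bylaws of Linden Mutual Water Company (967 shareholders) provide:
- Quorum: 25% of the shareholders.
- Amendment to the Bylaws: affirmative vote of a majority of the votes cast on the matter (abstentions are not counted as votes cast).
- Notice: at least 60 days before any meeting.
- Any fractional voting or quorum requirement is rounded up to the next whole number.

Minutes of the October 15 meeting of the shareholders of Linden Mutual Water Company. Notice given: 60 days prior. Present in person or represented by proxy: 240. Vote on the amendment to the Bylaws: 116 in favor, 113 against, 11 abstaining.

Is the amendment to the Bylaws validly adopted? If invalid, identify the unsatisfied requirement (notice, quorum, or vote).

Invalid — quorum requirement not satisfied.

Notice: 60 days given; 60 required. Satisfied.
Quorum: 25% of 967 = 241.75, rounded up to 242; 240 present. Not satisfied.
Vote: requires a majority of the votes cast (240 − 11 abstaining = 229); a majority of 229 is 115, so 115 needed; 116 in favor. Satisfied.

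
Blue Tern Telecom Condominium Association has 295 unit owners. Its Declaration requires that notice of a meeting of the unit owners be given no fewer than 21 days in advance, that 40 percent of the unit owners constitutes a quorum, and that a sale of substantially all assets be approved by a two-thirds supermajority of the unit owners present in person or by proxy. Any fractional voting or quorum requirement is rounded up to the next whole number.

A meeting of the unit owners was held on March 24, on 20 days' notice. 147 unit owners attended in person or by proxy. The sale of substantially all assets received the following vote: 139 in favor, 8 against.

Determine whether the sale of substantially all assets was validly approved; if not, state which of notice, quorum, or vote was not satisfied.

Notice: 20 days given; 21 required. Not satisfied.
Quorum: 40% of 295 = 118; 147 present. Satisfied.
Vote: requires two-thirds of those present (147); 2/3 of 147 = 98, so 98 needed; 139 in favor. Satisfied.

Invalid — notice requirement not satisfied.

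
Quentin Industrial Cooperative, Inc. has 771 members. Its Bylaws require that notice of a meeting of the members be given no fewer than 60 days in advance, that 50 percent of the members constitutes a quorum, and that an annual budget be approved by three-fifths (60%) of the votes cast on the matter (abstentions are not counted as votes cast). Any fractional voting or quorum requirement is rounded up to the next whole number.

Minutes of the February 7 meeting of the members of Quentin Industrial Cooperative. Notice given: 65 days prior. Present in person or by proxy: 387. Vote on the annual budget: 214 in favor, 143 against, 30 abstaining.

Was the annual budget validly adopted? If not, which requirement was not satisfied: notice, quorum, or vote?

Invalid — vote requirement not satisfied.

Notice: 65 days given; 60 required. Satisfied.
Quorum: 50% of 771 = 385.50, rounded up to 386; 387 present. Satisfied.
Vote: requires three-fifths of the votes cast (387 − 30 abstaining = 357); 3/5 of 357 = 214.20, rounded up to 215, so 215 needed; 214 in favor. Not satisfied.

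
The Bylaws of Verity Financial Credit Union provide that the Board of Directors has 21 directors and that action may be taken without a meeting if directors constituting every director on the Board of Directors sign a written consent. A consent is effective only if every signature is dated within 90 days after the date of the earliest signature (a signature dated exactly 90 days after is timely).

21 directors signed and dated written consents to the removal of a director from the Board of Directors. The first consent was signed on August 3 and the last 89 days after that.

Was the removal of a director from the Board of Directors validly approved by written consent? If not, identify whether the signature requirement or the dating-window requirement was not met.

Effective — both the signature and dating-window requirements are satisfied.

Signatures required: every one of 21 — unanimous means all 21, so 21 needed; 21 signed. Sufficient.
Dating window: the latest signature is 89 days after the earliest; the limit is 90 days. Within the window.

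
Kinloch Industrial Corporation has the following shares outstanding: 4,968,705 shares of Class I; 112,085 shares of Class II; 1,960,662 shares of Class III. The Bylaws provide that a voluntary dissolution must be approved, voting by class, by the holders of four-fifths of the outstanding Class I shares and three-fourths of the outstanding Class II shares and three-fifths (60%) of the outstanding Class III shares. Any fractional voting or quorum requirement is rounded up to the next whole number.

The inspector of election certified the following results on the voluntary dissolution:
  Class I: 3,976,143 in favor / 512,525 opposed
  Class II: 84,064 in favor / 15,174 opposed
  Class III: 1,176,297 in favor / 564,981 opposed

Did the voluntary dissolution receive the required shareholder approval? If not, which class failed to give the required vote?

Class I: 4/5 of 4968705 = 3974964; 3,974,964 required, 3,976,143 in favor — approved.
Class II: 3/4 of 112085 = 84063.75, rounded up to 84064; 84,064 required, 84,064 in favor — approved.
Class III: 3/5 of 1960662 = 1176397.20, rounded up to 1176398; 1,176,398 required, 1,176,297 in favor — not approved.

Not approved — the Class III shares did not give the required vote.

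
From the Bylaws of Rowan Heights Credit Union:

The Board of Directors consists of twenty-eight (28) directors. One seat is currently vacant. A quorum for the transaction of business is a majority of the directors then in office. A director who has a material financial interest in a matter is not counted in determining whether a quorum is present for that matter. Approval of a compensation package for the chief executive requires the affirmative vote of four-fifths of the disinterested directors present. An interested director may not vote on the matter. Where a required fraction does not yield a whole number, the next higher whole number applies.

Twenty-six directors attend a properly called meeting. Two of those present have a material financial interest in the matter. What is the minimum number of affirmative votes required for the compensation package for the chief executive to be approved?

20

The compensation package for the chief executive requires four-fifths of the disinterested directors present (26 − 2 = 24).
4/5 of 24 = 19.20, rounded up to 20.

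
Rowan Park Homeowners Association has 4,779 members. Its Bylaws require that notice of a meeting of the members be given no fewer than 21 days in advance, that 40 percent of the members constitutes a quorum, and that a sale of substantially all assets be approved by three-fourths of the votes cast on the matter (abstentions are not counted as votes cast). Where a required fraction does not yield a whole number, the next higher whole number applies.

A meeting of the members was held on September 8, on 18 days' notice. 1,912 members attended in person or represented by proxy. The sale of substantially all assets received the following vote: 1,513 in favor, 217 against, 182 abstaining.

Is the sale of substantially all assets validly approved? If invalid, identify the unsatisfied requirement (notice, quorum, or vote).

Notice: 18 days given; 21 required. Not satisfied.
Quorum: 40% of 4,779 = 1,911.60, rounded up to 1,912; 1,912 present. Satisfied.
Vote: requires three-fourths of the votes cast (1,912 − 182 abstaining = 1,730); 3/4 of 1730 = 1297.50, rounded up to 1298, so 1,298 needed; 1,513 in favor. Satisfied.

Invalid — notice requirement not satisfied.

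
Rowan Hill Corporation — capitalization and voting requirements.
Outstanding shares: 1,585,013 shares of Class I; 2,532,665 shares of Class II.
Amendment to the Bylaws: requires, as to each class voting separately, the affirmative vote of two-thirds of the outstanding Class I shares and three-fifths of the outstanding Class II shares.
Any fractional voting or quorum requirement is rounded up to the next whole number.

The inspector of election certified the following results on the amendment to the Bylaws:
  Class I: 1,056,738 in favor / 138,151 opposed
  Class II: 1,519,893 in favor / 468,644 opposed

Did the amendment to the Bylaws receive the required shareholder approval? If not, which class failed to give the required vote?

Approved — every class gave the required vote.

Class I: 2/3 of 1585013 = 1056675.33, rounded up to 1056676; 1,056,676 required, 1,056,738 in favor — approved.
Class II: 3/5 of 2532665 = 1519599; 1,519,599 required, 1,519,893 in favor — approved.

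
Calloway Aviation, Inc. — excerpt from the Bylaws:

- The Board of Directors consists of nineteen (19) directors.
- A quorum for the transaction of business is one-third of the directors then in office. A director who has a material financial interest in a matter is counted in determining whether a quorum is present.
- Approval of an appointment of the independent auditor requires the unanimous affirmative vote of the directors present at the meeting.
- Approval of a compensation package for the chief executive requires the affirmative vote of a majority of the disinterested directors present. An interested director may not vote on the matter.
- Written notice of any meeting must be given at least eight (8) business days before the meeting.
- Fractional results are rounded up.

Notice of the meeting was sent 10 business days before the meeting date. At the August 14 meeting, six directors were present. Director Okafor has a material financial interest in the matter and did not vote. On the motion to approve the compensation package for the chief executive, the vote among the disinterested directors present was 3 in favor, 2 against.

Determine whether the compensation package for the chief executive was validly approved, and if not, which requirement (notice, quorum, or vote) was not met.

Notice: 10 business days given; 8 required (10 ≥ 8). Satisfied.
Quorum: 6 present (interested directors count toward quorum); quorum is 7. Not satisfied.
Vote: the compensation package for the chief executive requires a majority of the disinterested directors present (6 − 1 = 5). A majority of 5 is 3, so 3 affirmative votes are needed; 3 voted in favor. Satisfied. (Moot — without a quorum no business can be validly transacted.)

Invalid — quorum requirement not satisfied.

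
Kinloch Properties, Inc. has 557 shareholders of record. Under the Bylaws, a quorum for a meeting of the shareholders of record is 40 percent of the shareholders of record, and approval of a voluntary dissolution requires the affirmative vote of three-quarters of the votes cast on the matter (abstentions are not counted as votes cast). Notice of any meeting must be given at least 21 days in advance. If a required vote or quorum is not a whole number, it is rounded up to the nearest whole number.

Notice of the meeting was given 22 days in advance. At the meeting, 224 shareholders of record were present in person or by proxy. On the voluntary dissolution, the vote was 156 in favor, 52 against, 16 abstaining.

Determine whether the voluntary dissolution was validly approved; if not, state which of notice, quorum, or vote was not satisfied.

Notice: 22 days given; 21 required. Satisfied.
Quorum: 40% of 557 = 222.80, rounded up to 223; 224 present. Satisfied.
Vote: requires three-fourths of the votes cast (224 − 16 abstaining = 208); 3/4 of 208 = 156, so 156 needed; 156 in favor. Satisfied.

Valid — all requirements satisfied.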